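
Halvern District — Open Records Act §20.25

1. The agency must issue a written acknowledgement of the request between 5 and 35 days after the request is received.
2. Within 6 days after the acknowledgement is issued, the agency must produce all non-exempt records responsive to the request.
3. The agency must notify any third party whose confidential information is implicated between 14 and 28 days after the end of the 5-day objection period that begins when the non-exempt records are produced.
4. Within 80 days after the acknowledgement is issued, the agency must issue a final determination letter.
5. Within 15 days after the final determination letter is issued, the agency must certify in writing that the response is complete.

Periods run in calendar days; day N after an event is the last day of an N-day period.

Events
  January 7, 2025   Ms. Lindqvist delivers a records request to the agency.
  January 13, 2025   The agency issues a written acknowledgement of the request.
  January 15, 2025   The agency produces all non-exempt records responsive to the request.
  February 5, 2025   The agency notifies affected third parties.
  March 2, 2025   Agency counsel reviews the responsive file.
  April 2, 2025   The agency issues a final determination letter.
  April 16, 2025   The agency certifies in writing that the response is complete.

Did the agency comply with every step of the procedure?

(1) the permitted window runs from January 7, 2025 + 5 = January 12, 2025 to January 7, 2025 + 35 = February 11, 2025; done January 13, 2025 — within the window.
(2) due by January 13, 2025 + 6 days = January 19, 2025; January 15, 2025 is within that limit.
(3) the permitted window runs from January 20, 2025 + 14 = February 3, 2025 to January 20, 2025 + 28 = February 17, 2025; done February 5, 2025 — within the window.
(4) due by January 13, 2025 + 80 days = April 3, 2025; done April 2, 2025 — timely.
(5) due by April 2, 2025 + 15 days = April 17, 2025; completed April 16, 2025, before the deadline.

Yes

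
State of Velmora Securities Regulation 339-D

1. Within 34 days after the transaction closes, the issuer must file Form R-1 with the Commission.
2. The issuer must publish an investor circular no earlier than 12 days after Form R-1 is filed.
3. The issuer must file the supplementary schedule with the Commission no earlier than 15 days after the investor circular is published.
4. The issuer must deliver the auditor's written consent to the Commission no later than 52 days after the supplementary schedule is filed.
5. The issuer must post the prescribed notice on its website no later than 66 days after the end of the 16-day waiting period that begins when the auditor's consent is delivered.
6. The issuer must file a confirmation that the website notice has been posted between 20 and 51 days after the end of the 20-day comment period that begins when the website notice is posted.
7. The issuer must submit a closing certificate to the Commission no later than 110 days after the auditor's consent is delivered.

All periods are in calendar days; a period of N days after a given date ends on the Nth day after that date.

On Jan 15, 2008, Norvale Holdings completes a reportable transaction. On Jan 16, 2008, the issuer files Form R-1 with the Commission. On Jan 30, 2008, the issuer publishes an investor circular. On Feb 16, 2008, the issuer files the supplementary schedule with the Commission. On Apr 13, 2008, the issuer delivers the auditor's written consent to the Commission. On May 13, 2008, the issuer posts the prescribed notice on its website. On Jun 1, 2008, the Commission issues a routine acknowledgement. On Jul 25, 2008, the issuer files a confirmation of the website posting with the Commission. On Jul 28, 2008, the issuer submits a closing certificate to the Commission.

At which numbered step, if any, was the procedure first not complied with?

Step 1 — counting 34 days from Jan 15, 2008 (when the transaction closes) gives a deadline of Feb 18, 2008; done Jan 16, 2008 — timely.
Step 2 — must wait 12 days from Jan 16, 2008 (when Form R-1 is filed), so not before Jan 28, 2008; done Jan 30, 2008 — permitted.
Step 3 — must wait 15 days from Jan 30, 2008 (when the investor circular is published), so not before Feb 14, 2008; done Feb 16, 2008, after the minimum wait.
Step 4 — counting 52 days from Feb 16, 2008 (when the supplementary schedule is filed) gives a deadline of Apr 8, 2008; done Apr 13, 2008 — 5 days late.
No need to go further; step 4 was not satisfied.

Step 4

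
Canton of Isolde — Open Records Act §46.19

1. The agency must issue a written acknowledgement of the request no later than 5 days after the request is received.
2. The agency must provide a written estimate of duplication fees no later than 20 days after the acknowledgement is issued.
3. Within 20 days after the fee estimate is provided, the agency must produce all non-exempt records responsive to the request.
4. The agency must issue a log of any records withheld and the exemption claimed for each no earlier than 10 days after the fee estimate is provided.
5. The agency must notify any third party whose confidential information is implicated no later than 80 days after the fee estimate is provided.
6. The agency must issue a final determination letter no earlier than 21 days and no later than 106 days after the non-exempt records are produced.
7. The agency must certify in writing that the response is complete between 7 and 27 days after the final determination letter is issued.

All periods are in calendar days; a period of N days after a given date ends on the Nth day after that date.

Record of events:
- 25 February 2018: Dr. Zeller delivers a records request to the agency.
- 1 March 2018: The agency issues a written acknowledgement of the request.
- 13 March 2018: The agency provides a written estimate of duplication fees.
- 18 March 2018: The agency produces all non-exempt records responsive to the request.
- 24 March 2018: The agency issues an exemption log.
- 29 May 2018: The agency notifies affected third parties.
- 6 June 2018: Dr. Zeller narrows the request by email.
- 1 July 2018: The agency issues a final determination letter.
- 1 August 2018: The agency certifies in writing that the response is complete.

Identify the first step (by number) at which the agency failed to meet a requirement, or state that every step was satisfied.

Step 1: 5 days after 25 February 2018 (when the request is received) is 2 March 2018; done 1 March 2018 — timely.
Step 2: 20 days after 1 March 2018 (when the acknowledgement is issued) is 21 March 2018; completed 13 March 2018, before the deadline.
Step 3: 20 days after 13 March 2018 (when the fee estimate is provided) is 2 April 2018; 18 March 2018 is within that limit.
Step 4: the earliest permitted date is 10 days after 13 March 2018 (when the fee estimate is provided), i.e. 23 March 2018; 24 March 2018 is on or after that date.
Step 5: 80 days after 13 March 2018 (when the fee estimate is provided) is 1 June 2018; 29 May 2018 is within that limit.
Step 6: the window is 21–106 days after 18 March 2018 (when the non-exempt records are produced), so 8 April 2018 through 2 July 2018; done 1 July 2018 — within the window.
Step 7: the window is 7–27 days after 1 July 2018 (when the final determination letter is issued), so 8 July 2018 through 28 July 2018; 1 August 2018 is 4 days past the end of the window.
That is the first point of non-compliance.

Step 7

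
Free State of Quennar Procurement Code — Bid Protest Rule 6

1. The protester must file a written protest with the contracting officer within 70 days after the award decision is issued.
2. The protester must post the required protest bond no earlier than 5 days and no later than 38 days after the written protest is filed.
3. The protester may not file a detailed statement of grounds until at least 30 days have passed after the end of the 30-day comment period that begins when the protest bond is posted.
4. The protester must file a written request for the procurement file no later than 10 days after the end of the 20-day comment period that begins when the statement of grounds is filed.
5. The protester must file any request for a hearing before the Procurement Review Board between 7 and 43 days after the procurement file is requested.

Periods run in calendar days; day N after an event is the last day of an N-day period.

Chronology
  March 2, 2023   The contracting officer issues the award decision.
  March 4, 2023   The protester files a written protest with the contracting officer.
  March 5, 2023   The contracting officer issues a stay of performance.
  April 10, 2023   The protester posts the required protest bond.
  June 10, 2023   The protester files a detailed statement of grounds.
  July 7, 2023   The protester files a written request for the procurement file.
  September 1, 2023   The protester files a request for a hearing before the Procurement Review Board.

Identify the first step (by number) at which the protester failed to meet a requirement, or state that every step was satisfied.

Step 5

Step 1: 70 days after March 2, 2023 (when the award decision is issued) is May 11, 2023; March 4, 2023 is within that limit.
Step 2: the window is 5–38 days after March 4, 2023 (when the written protest is filed), so March 9, 2023 through April 11, 2023; done April 10, 2023, which is between those dates.
Step 3: the earliest permitted date is 30 days after May 10, 2023 (end of the 30-day comment period, which began when the protest bond is posted on April 10, 2023), i.e. June 9, 2023; June 10, 2023 is on or after that date.
Step 4: 10 days after June 30, 2023 (end of the 20-day comment period, which began when the statement of grounds is filed on June 10, 2023) is July 10, 2023; July 7, 2023 is within that limit.
Step 5: the window is 7–43 days after July 7, 2023 (when the procurement file is requested), so July 14, 2023 through August 19, 2023; done September 1, 2023 — 13 days after the window closed.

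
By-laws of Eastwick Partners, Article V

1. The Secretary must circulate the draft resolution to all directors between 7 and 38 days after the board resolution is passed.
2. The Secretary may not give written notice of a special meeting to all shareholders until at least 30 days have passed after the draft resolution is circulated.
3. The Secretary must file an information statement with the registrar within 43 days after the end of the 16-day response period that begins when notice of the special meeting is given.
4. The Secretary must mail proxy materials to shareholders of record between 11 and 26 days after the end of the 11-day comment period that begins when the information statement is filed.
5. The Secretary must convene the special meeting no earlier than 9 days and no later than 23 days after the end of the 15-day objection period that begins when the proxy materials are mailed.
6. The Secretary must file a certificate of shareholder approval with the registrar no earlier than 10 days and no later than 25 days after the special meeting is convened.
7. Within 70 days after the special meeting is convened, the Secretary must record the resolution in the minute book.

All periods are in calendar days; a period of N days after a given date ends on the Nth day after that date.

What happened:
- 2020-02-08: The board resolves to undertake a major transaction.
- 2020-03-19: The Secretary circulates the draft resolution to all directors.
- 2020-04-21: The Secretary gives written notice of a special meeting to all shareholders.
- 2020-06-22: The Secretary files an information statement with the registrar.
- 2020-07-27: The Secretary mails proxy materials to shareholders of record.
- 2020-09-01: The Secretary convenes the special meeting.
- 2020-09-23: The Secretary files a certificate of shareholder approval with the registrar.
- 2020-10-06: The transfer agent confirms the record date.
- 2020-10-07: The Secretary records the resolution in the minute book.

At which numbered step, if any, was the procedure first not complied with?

(1) the permitted window runs from 2020-02-08 + 7 = 2020-02-15 to 2020-02-08 + 38 = 2020-03-17; done 2020-03-19 — 2 days after the window closed.

Step 1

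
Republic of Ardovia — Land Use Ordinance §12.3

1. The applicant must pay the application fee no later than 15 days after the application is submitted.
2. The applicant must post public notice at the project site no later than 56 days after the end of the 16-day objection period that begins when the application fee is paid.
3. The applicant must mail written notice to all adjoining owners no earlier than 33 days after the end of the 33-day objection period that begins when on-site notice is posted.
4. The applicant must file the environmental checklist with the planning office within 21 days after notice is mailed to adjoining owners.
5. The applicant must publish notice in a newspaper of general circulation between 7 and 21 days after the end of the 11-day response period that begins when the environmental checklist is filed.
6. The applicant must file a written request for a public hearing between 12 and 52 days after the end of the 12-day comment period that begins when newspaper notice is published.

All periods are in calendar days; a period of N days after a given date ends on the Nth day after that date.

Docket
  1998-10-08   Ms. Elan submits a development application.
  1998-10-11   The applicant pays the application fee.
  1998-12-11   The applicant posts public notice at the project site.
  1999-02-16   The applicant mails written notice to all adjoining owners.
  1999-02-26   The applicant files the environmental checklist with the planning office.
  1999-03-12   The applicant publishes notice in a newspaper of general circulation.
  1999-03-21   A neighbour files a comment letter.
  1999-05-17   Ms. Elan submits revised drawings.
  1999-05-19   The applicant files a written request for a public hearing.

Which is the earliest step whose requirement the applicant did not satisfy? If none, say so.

Step 5

(1) due by 1998-10-08 + 15 days = 1998-10-23; completed 1998-10-11, before the deadline.
(2) due by 1998-10-27 + 56 days = 1998-12-22; 1998-12-11 is within that limit.
(3) permitted from 1999-01-13 + 33 days = 1999-02-15 onward; done 1999-02-16 — permitted.
(4) due by 1999-02-16 + 21 days = 1999-03-09; done 1999-02-26 — timely.
(5) the permitted window runs from 1999-03-09 + 7 = 1999-03-16 to 1999-03-09 + 21 = 1999-03-30; 1999-03-12 is 4 days too early.
The analysis stops there.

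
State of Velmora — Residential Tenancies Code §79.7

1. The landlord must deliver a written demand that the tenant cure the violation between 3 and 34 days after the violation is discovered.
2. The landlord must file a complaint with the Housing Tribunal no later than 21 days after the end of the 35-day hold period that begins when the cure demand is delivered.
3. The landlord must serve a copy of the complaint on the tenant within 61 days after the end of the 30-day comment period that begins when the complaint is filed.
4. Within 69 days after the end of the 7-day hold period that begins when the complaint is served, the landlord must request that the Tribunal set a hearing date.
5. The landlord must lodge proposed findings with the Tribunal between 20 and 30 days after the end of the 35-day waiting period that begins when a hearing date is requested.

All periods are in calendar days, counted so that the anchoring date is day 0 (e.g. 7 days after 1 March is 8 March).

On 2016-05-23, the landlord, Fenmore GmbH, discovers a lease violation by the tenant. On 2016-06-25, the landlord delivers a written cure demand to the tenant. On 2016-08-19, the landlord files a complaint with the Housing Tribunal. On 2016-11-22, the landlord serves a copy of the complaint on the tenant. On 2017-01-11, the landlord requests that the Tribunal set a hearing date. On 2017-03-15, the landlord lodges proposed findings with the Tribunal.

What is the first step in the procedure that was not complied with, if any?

(1) the permitted window runs from 2016-05-23 + 3 = 2016-05-26 to 2016-05-23 + 34 = 2016-06-26; done 2016-06-25 — within the window.
(2) due by 2016-07-30 + 21 days = 2016-08-20; 2016-08-19 is within that limit.
(3) due by 2016-09-18 + 61 days = 2016-11-18; 2016-11-22 misses that deadline by 4 days.
That is the first point of non-compliance.

Step 3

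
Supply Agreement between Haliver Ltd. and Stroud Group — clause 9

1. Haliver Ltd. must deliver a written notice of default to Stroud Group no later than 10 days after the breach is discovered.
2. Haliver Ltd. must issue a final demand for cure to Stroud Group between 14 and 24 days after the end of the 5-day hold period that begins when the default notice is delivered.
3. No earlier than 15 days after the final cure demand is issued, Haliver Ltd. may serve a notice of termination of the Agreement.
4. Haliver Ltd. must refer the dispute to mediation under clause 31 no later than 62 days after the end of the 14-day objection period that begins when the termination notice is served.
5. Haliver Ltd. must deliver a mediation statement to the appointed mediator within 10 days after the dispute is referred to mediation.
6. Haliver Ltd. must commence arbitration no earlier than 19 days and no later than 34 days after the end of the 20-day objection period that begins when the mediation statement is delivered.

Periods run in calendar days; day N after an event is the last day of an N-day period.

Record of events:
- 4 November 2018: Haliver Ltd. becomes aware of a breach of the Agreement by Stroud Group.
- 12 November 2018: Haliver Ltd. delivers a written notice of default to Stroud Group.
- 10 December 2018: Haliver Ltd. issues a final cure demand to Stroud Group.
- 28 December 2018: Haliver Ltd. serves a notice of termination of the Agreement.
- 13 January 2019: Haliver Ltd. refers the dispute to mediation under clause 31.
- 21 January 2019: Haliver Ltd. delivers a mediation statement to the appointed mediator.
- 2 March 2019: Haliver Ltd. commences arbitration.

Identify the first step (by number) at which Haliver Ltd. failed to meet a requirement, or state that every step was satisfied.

None — every step was satisfied

Step 1: 10 days after 4 November 2018 (when the breach is discovered) is 14 November 2018; done 12 November 2018 — timely.
Step 2: the window is 14–24 days after 17 November 2018 (end of the 5-day hold period, which began when the default notice is delivered on 12 November 2018), so 1 December 2018 through 11 December 2018; 10 December 2018 falls inside that range.
Step 3: the earliest permitted date is 15 days after 10 December 2018 (when the final cure demand is issued), i.e. 25 December 2018; done 28 December 2018 — permitted.
Step 4: 62 days after 11 January 2019 (end of the 14-day objection period, which began when the termination notice is served on 28 December 2018) is 14 March 2019; completed 13 January 2019, before the deadline.
Step 5: 10 days after 13 January 2019 (when the dispute is referred to mediation) is 23 January 2019; done 21 January 2019 — timely.
Step 6: the window is 19–34 days after 10 February 2019 (end of the 20-day objection period, which began when the mediation statement is delivered on 21 January 2019), so 1 March 2019 through 16 March 2019; done 2 March 2019 — within the window.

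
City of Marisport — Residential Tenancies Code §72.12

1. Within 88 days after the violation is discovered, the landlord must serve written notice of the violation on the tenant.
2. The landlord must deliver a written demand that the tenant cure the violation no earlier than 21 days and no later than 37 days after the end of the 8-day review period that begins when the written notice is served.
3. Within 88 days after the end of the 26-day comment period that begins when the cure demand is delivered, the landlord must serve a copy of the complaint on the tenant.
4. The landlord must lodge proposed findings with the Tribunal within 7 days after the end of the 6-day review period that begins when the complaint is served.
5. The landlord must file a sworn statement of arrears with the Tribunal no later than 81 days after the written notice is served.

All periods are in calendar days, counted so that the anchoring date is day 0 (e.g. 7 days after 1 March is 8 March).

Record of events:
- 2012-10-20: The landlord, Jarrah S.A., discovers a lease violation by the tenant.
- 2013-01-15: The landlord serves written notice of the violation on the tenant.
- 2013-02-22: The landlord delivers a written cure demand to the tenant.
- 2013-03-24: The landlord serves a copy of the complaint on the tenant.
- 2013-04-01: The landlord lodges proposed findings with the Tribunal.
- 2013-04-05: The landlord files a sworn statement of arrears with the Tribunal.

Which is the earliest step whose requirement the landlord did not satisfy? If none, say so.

Step 1: 88 days after 2012-10-20 (when the violation is discovered) is 2013-01-16; 2013-01-15 is within that limit.
Step 2: the window is 21–37 days after 2013-01-23 (end of the 8-day review period, which began when the written notice is served on 2013-01-15), so 2013-02-13 through 2013-03-01; done 2013-02-22 — within the window.
Step 3: 88 days after 2013-03-20 (end of the 26-day comment period, which began when the cure demand is delivered on 2013-02-22) is 2013-06-16; 2013-03-24 is within that limit.
Step 4: 7 days after 2013-03-30 (end of the 6-day review period, which began when the complaint is served on 2013-03-24) is 2013-04-06; done 2013-04-01 — timely.
Step 5: 81 days after 2013-01-15 (when the written notice is served) is 2013-04-06; completed 2013-04-05, before the deadline.

None — every step was satisfied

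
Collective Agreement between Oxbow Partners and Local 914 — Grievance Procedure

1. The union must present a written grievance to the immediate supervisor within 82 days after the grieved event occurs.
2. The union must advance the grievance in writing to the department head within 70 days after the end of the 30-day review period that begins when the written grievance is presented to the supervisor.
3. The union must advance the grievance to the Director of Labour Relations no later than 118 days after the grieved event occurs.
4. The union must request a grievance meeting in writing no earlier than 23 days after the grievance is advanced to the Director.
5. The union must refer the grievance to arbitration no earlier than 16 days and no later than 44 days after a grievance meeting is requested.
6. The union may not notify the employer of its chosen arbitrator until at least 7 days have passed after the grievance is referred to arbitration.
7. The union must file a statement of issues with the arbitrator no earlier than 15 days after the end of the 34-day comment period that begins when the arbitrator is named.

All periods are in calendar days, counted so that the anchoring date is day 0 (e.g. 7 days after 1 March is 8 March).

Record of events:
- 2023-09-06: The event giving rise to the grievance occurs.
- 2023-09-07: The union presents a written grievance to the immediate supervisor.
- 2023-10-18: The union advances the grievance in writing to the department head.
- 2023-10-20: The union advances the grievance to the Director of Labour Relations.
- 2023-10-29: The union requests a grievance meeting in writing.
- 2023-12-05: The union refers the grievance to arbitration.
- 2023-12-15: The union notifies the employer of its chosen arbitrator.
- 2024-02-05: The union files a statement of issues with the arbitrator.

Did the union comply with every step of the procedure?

No

Step 1: 82 days after 2023-09-06 (when the grieved event occurs) is 2023-11-27; done 2023-09-07 — timely.
Step 2: 70 days after 2023-10-07 (end of the 30-day review period, which began when the written grievance is presented to the supervisor on 2023-09-07) is 2023-12-16; done 2023-10-18 — timely.
Step 3: 118 days after 2023-09-06 (when the grieved event occurs) is 2024-01-02; done 2023-10-20 — timely.
Step 4: the earliest permitted date is 23 days after 2023-10-20 (when the grievance is advanced to the Director), i.e. 2023-11-12; done 2023-10-29 — 14 days too early.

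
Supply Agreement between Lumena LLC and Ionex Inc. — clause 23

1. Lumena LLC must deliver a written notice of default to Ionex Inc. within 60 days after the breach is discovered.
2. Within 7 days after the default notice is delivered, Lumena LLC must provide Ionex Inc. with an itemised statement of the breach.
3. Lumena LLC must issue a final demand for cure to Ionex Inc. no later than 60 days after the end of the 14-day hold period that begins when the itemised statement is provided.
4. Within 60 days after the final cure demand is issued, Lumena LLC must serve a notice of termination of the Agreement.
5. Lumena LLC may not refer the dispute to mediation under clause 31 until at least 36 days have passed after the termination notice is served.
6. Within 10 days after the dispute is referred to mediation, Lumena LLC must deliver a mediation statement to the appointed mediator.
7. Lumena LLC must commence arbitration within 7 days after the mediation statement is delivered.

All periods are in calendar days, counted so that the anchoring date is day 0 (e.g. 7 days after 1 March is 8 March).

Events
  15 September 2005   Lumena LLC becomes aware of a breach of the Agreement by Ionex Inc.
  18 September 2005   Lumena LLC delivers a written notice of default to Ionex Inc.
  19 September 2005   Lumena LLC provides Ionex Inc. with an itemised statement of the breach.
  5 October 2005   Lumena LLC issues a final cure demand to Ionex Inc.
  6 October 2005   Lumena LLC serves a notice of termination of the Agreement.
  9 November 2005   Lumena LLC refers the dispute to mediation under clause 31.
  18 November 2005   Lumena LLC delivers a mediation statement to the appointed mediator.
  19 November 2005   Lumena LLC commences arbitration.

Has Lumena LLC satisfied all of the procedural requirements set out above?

(1) due by 15 September 2005 + 60 days = 14 November 2005; 18 September 2005 is within that limit.
(2) due by 18 September 2005 + 7 days = 25 September 2005; completed 19 September 2005, before the deadline.
(3) due by 3 October 2005 + 60 days = 2 December 2005; 5 October 2005 is within that limit.
(4) due by 5 October 2005 + 60 days = 4 December 2005; done 6 October 2005 — timely.
(5) permitted from 6 October 2005 + 36 days = 11 November 2005 onward; 9 November 2005 is 2 days before the earliest permitted date.

No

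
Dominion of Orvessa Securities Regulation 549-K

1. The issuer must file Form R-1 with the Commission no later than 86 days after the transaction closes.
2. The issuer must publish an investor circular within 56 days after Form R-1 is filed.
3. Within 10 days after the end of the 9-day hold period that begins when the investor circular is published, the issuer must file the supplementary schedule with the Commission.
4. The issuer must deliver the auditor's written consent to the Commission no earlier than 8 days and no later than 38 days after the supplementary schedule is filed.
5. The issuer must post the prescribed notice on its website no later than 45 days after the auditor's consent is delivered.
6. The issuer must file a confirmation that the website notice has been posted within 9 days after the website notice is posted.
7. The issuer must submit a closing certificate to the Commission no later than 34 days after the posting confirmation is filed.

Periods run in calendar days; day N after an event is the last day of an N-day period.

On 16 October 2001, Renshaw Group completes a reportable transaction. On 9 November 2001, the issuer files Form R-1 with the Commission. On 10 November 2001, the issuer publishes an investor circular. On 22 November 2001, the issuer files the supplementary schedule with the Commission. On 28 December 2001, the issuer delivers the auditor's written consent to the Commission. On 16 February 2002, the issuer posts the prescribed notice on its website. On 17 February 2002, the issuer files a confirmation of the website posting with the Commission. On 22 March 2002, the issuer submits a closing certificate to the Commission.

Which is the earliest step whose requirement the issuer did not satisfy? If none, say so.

Step 5

(1) due by 16 October 2001 + 86 days = 10 January 2002; done 9 November 2001 — timely.
(2) due by 9 November 2001 + 56 days = 4 January 2002; done 10 November 2001 — timely.
(3) due by 19 November 2001 + 10 days = 29 November 2001; 22 November 2001 is within that limit.
(4) the permitted window runs from 22 November 2001 + 8 = 30 November 2001 to 22 November 2001 + 38 = 30 December 2001; done 28 December 2001 — within the window.
(5) due by 28 December 2001 + 45 days = 11 February 2002; done 16 February 2002 — 5 days late.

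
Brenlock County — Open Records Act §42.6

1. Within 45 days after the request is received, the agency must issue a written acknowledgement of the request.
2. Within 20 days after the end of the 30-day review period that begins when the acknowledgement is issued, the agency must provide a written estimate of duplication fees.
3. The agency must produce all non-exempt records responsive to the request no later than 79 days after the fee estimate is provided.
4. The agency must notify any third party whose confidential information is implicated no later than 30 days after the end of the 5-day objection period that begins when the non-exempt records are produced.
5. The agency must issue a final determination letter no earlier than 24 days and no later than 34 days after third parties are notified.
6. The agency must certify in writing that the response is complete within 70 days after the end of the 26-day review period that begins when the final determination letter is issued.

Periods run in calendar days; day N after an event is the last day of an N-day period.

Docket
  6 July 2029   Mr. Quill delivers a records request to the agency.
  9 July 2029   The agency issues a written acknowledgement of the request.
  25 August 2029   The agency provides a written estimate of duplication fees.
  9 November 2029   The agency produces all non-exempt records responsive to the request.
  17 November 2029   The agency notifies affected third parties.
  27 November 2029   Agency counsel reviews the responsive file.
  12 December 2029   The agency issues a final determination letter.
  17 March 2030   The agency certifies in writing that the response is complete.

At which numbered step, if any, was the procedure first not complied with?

(1) due by 6 July 2029 + 45 days = 20 August 2029; completed 9 July 2029, before the deadline.
(2) due by 8 August 2029 + 20 days = 28 August 2029; completed 25 August 2029, before the deadline.
(3) due by 25 August 2029 + 79 days = 12 November 2029; done 9 November 2029 — timely.
(4) due by 14 November 2029 + 30 days = 14 December 2029; completed 17 November 2029, before the deadline.
(5) the permitted window runs from 17 November 2029 + 24 = 11 December 2029 to 17 November 2029 + 34 = 21 December 2029; done 12 December 2029 — within the window.
(6) due by 7 January 2030 + 70 days = 18 March 2030; completed 17 March 2030, before the deadline.

None — every step was satisfied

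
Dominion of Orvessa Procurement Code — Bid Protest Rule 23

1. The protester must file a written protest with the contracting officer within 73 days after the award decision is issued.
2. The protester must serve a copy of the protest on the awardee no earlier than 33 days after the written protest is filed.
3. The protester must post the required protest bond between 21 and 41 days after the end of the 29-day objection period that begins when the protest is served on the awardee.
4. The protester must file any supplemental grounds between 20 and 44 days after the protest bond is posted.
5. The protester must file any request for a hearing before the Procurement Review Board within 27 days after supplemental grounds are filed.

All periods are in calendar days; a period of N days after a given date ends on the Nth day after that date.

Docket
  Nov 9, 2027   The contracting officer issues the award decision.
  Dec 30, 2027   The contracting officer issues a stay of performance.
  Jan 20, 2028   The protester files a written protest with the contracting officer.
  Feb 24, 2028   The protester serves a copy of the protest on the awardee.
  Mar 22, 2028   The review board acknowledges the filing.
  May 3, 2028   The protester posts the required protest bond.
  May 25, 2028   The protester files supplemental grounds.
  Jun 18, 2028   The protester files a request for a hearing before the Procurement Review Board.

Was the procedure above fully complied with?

Yes

Step 1: 73 days after Nov 9, 2027 (when the award decision is issued) is Jan 21, 2028; Jan 20, 2028 is within that limit.
Step 2: the earliest permitted date is 33 days after Jan 20, 2028 (when the written protest is filed), i.e. Feb 22, 2028; done Feb 24, 2028, after the minimum wait.
Step 3: the window is 21–41 days after Mar 24, 2028 (end of the 29-day objection period, which began when the protest is served on the awardee on Feb 24, 2028), so Apr 14, 2028 through May 4, 2028; May 3, 2028 falls inside that range.
Step 4: the window is 20–44 days after May 3, 2028 (when the protest bond is posted), so May 23, 2028 through Jun 16, 2028; done May 25, 2028, which is between those dates.
Step 5: 27 days after May 25, 2028 (when supplemental grounds are filed) is Jun 21, 2028; Jun 18, 2028 is within that limit.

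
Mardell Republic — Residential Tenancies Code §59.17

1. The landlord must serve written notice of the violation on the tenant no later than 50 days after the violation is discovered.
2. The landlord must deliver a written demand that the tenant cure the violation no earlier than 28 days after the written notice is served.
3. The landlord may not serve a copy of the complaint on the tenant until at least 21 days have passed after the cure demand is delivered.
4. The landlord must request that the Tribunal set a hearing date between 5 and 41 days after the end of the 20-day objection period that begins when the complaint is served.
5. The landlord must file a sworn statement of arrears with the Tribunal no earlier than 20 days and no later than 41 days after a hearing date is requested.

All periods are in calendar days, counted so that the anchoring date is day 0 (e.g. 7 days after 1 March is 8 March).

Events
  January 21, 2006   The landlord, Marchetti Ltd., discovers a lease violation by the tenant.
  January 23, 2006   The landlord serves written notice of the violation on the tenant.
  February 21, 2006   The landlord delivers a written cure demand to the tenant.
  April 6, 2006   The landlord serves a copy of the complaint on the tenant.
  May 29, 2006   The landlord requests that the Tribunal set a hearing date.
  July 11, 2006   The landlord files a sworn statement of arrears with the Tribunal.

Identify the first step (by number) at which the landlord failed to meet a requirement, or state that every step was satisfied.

Step 5

Step 1: 50 days after January 21, 2006 (when the violation is discovered) is March 12, 2006; done January 23, 2006 — timely.
Step 2: the earliest permitted date is 28 days after January 23, 2006 (when the written notice is served), i.e. February 20, 2006; done February 21, 2006 — permitted.
Step 3: the earliest permitted date is 21 days after February 21, 2006 (when the cure demand is delivered), i.e. March 14, 2006; April 6, 2006 is on or after that date.
Step 4: the window is 5–41 days after April 26, 2006 (end of the 20-day objection period, which began when the complaint is served on April 6, 2006), so May 1, 2006 through June 6, 2006; May 29, 2006 falls inside that range.
Step 5: the window is 20–41 days after May 29, 2006 (when a hearing date is requested), so June 18, 2006 through July 9, 2006; done July 11, 2006 — 2 days after the window closed.
No need to go further; step 5 was not satisfied.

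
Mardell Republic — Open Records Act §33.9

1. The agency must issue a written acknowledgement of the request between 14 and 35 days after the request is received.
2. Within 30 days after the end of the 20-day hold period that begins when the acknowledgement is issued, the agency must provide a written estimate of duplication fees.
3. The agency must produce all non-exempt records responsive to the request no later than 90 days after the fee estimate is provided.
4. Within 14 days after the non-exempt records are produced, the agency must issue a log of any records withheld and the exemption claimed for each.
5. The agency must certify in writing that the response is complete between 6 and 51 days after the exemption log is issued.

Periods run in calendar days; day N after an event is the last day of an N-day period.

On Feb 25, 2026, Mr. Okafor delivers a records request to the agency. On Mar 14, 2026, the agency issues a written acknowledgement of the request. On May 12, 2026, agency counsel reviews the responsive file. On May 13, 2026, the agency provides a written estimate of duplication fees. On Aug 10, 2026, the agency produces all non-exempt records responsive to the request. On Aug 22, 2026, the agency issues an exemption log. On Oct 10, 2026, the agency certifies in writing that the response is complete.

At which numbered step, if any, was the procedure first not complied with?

(1) the permitted window runs from Feb 25, 2026 + 14 = Mar 11, 2026 to Feb 25, 2026 + 35 = Apr 1, 2026; done Mar 14, 2026 — within the window.
(2) due by Apr 3, 2026 + 30 days = May 3, 2026; not done until May 13, 2026, 10 days after the deadline.

Step 2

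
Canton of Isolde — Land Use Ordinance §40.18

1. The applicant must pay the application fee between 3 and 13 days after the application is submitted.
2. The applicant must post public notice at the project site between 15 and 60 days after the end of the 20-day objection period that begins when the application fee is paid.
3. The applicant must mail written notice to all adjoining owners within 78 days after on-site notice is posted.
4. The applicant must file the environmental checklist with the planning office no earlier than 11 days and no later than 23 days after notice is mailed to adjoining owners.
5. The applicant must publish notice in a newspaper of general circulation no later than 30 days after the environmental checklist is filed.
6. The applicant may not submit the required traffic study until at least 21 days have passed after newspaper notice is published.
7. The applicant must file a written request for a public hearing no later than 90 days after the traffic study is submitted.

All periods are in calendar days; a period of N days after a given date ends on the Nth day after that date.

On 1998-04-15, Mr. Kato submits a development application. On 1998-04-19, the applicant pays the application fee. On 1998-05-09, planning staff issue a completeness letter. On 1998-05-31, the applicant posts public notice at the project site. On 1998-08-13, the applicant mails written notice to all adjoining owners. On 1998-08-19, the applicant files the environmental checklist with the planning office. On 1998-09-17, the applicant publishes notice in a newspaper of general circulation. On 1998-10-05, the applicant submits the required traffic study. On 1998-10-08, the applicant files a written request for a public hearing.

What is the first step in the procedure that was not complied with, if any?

Step 1 — 3 and 13 days from 1998-04-15 (when the application is submitted) are 1998-04-18 and 1998-04-28 respectively; 1998-04-19 falls inside that range.
Step 2 — 15 and 60 days from 1998-05-09 (end of the 20-day objection period, which began when the application fee is paid on 1998-04-19) are 1998-05-24 and 1998-07-08 respectively; 1998-05-31 falls inside that range.
Step 3 — counting 78 days from 1998-05-31 (when on-site notice is posted) gives a deadline of 1998-08-17; completed 1998-08-13, before the deadline.
Step 4 — 11 and 23 days from 1998-08-13 (when notice is mailed to adjoining owners) are 1998-08-24 and 1998-09-05 respectively; 1998-08-19 is 5 days too early.

Step 4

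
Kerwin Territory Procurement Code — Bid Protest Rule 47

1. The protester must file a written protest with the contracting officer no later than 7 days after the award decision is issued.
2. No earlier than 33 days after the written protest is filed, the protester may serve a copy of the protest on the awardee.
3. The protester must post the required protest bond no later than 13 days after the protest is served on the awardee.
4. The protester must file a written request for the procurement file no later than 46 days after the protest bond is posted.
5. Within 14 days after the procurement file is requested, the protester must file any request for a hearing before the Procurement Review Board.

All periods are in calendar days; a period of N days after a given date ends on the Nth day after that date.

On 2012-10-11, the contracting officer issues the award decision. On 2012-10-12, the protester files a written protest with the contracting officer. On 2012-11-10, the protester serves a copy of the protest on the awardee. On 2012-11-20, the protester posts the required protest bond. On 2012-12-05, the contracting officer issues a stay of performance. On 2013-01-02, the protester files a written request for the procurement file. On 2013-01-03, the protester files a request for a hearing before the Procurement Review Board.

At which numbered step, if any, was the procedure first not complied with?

(1) due by 2012-10-11 + 7 days = 2012-10-18; done 2012-10-12 — timely.
(2) permitted from 2012-10-12 + 33 days = 2012-11-14 onward; done 2012-11-10 — 4 days too early.
Later steps need not be reached.

Step 2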